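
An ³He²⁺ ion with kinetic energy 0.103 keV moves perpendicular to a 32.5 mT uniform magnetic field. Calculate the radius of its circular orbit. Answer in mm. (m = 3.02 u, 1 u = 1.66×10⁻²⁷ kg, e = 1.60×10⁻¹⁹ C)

r ≈ 39.1 mm

Convert the energy: K = 0.103 keV = 1.65×10^-17 J.
v = √(2K/m) = √(2·1.65×10^-17/5.01×10^-27) = 8.11×10^4 m/s.
r = mv/(qB) = (5.01×10^-27)(8.11×10^4) / [(2×1.60×10^-19)(0.0325)] = 0.0391 m.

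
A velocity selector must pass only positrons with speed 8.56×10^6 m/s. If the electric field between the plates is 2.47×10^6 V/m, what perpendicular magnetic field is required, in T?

qE = qvB ⇒ B = E/v = (2.47×10^6) / (8.56×10^6) = 0.289 T.

B ≈ 0.289 T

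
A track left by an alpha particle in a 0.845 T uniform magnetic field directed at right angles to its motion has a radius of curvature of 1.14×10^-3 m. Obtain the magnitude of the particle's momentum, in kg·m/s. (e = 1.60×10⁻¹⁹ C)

Since qvB = mv²/r, the momentum p = mv = qBr.
p = (2×1.60×10^-19)(0.845)(1.14×10^-3) = 3.08×10^-22 kg·m/s.

p ≈ 3.08×10^-22 kg·m/s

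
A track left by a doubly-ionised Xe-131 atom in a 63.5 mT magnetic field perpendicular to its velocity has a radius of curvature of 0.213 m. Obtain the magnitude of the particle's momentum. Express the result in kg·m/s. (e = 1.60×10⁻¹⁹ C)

Since qvB = mv²/r, the momentum p = mv = qBr.
p = (2×1.60×10^-19)(0.0635)(0.213) = 4.33×10^-21 kg·m/s.

p ≈ 4.33×10^-21 kg·m/s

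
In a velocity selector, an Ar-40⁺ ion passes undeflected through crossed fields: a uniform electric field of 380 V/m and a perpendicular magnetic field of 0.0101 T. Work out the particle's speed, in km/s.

v ≈ 37.6 km/s

For zero net force, qE = qvB, so v = E/B.
v = (380) / (0.0101) = 3.76×10^4 m/s.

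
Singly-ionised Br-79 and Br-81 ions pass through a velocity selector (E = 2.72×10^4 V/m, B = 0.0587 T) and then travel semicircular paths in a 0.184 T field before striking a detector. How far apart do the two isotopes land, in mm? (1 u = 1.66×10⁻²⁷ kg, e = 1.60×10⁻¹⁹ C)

Both emerge at v = E/B₁ = 4.63×10^5 m/s.
r = mv/(qB₂), so r₁ = 2.0641 m and r₂ = 2.1163 m, giving Δr = 0.0523 m.
After a semicircle each ion lands a diameter 2r from the entry slit, so the separation is 2Δr = 0.105 m.

Δd ≈ 105 mm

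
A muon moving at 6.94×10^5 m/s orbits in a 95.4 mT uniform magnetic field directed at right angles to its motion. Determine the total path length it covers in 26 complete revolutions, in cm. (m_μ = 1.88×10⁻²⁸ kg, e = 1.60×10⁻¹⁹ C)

L ≈ 140 cm

r = mv/(qB) = 8.55×10^-3 m, so one revolution covers 2πr = 0.0537 m.
In 26 revolutions: L = 26·2πr = 1.40 m.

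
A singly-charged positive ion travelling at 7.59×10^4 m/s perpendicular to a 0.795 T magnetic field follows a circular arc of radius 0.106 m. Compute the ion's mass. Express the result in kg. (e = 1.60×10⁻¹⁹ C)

m ≈ 1.78×10^-25 kg

qvB = mv²/r ⇒ m = qBr/v.
m = (1×1.60×10^-19)(0.795)(0.106) / (7.59×10^4) = 1.78×10^-25 kg.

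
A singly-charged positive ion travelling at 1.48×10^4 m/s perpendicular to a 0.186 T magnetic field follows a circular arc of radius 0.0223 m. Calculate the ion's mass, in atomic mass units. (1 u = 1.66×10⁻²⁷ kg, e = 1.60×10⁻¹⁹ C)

m ≈ 27.0 u

qvB = mv²/r ⇒ m = qBr/v.
m = (1×1.60×10^-19)(0.186)(0.0223) / (1.48×10^4) = 4.48×10^-26 kg = 27.0 u.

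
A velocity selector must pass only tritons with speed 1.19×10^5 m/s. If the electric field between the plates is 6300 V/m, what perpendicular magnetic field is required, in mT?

qE = qvB ⇒ B = E/v = (6300) / (1.19×10^5) = 0.0529 T.

B ≈ 52.9 mT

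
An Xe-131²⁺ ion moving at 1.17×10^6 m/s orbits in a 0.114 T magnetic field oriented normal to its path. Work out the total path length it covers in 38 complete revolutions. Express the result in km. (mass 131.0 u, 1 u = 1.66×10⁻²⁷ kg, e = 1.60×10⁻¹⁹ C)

r = mv/(qB) = 6.97 m, so one revolution covers 2πr = 43.8 m.
In 38 revolutions: L = 38·2πr = 1670 m.

L ≈ 1.67 km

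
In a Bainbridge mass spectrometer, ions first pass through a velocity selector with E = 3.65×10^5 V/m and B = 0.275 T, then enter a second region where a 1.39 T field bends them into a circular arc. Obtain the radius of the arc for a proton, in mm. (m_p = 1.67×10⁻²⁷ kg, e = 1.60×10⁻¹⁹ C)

The selector passes v = E/B = 3.65×10^5/0.275 = 1.33×10^6 m/s.
In the deflection region, r = mv/(qB₂) = (1.67×10^-27)(1.33×10^6) / [(1×1.60×10^-19)(1.39)] = 9.97×10^-3 m.

r ≈ 9.97 mm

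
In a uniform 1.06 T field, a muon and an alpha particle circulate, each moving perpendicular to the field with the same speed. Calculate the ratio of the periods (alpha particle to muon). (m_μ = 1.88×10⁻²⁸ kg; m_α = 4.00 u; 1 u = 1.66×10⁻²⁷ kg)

T = 2πm/(qB) is independent of speed, so T₂/T₁ = (m₂/q₂)/(m₁/q₁).
T_{alpha particle}/T_{muon} = (6.64×10^-27/2e) / (1.88×10^-28/1e) = 17.7.

ratio ≈ 17.7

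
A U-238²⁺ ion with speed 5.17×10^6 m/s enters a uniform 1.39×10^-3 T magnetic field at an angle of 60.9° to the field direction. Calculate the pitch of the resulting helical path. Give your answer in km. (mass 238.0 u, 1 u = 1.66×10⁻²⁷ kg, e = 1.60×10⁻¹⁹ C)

The velocity component along B is v∥ = v cos60.9° = 2.51×10^6 m/s.
The cyclotron period T = 2πm/(qB) = 5.58×10^-3 s is set by m, q, B alone.
Pitch = v∥·T = (2.51×10^6)(5.58×10^-3) = 1.40×10^4 m.

pitch ≈ 14.0 km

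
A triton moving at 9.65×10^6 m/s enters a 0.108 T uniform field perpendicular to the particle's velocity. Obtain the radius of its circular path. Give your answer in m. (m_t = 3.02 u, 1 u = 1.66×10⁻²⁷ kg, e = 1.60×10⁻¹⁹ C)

r ≈ 2.80 m

The magnetic force provides the centripetal force: qvB = mv²/r, so r = mv/(qB).
r = (5.01×10^-27 kg)(9.65×10^6 m/s) / [(1×1.60×10^-19 C)(0.108 T)] = 2.80 m.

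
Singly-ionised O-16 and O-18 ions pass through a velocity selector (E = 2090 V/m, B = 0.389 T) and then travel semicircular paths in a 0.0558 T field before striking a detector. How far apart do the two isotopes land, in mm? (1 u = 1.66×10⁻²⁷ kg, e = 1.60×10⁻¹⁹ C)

Both emerge at v = E/B₁ = 5370 m/s.
r = mv/(qB₂), so r₁ = 0.01598 m and r₂ = 0.01798 m, giving Δr = 2.00×10^-3 m.
After a semicircle each ion lands a diameter 2r from the entry slit, so the separation is 2Δr = 4.00×10^-3 m.

Δd ≈ 4.00 mm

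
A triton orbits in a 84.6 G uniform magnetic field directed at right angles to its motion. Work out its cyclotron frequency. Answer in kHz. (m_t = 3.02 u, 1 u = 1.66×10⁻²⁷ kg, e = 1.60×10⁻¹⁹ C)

f = qB/(2πm) = (1×1.60×10^-19)(8.46×10^-3) / [2π(5.01×10^-27)] = 4.30×10^4 Hz.

f ≈ 43.0 kHz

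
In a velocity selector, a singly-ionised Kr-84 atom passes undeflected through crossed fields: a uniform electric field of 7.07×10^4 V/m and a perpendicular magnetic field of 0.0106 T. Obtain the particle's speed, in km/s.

v ≈ 6670 km/s

For zero net force, qE = qvB, so v = E/B.
v = (7.07×10^4) / (0.0106) = 6.67×10^6 m/s.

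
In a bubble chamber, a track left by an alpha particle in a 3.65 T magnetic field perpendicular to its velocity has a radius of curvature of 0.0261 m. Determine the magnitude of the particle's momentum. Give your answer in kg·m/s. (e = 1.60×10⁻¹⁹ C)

p ≈ 3.05×10^-20 kg·m/s

Since qvB = mv²/r, the momentum p = mv = qBr.
p = (2×1.60×10^-19)(3.65)(0.0261) = 3.05×10^-20 kg·m/s.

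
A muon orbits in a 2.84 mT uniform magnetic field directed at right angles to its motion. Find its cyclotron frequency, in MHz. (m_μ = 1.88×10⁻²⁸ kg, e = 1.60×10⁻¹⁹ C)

f ≈ 0.385 MHz

f = qB/(2πm) = (1×1.60×10^-19)(2.84×10^-3) / [2π(1.88×10^-28)] = 3.85×10^5 Hz.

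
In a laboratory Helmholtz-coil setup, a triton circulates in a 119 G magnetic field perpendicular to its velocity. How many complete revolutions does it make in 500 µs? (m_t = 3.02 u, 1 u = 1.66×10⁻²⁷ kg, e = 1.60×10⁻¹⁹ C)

N = 30

T = 2πm/(qB) = 2π(5.0132×10^-27) / [(1×1.60×10^-19)(0.0119)] = 1.6544×10^-5 s.
N = t/T = 5.00×10^-4 / 1.6544×10^-5 ≈ 30.22, so 30 complete revolutions.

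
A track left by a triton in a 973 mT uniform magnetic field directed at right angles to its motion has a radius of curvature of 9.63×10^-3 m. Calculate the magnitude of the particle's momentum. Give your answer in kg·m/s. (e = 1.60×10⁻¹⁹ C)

Since qvB = mv²/r, the momentum p = mv = qBr.
p = (1×1.60×10^-19)(0.973)(9.63×10^-3) = 1.50×10^-21 kg·m/s.

p ≈ 1.50×10^-21 kg·m/s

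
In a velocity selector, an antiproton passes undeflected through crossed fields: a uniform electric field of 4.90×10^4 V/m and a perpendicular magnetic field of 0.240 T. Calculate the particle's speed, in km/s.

For zero net force, qE = qvB, so v = E/B.
v = (4.90×10^4) / (0.240) = 2.04×10^5 m/s.

v ≈ 204 km/s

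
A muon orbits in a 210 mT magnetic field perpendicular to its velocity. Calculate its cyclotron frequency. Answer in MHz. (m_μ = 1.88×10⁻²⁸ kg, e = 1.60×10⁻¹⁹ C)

f ≈ 28.4 MHz

f = qB/(2πm) = (1×1.60×10^-19)(0.210) / [2π(1.88×10^-28)] = 2.84×10^7 Hz.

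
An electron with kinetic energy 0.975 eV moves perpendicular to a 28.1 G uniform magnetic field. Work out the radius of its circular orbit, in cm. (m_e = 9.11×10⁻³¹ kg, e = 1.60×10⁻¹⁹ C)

r ≈ 0.119 cm

Convert the energy: K = 0.975 eV = 1.56×10^-19 J.
v = √(2K/m) = √(2·1.56×10^-19/9.11×10^-31) = 5.85×10^5 m/s.
r = mv/(qB) = (9.11×10^-31)(5.85×10^5) / [(1×1.60×10^-19)(2.81×10^-3)] = 1.19×10^-3 m.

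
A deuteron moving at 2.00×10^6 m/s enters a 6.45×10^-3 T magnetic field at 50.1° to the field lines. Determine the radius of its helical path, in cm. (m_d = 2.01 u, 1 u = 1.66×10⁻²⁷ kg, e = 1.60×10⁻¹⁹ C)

Only the perpendicular component v⊥ = v sin50.1° = 1.53×10^6 m/s is bent by the field.
r = m v⊥ /(qB) = (3.34×10^-27)(1.53×10^6) / [(1×1.60×10^-19)(6.45×10^-3)] = 4.96 m.

r ≈ 496 cm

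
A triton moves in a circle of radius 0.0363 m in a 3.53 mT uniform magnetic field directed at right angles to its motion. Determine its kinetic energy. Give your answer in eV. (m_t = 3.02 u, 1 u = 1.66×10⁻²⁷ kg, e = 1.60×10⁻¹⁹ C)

v = qBr/m = (1×1.60×10^-19)(3.53×10^-3)(0.0363) / (5.01×10^-27) = 4090 m/s.
K = ½mv² = 0.5·(5.01×10^-27)·(4090)² = 4.19×10^-20 J = 0.262 eV.

K ≈ 0.262 eV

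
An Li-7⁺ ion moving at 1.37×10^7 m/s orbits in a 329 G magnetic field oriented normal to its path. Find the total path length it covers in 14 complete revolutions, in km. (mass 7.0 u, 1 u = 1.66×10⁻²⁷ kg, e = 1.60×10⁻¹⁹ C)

r = mv/(qB) = 30.2 m, so one revolution covers 2πr = 190 m.
In 14 revolutions: L = 14·2πr = 2660 m.

L ≈ 2.66 km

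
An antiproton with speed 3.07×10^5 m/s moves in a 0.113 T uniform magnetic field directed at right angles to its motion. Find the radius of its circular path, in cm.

The magnetic force provides the centripetal force: qvB = mv²/r, so r = mv/(qB).
r = (1.67×10^-27 kg)(3.07×10^5 m/s) / [(1×1.60×10^-19 C)(0.113 T)] = 0.0284 m.

r ≈ 2.84 cm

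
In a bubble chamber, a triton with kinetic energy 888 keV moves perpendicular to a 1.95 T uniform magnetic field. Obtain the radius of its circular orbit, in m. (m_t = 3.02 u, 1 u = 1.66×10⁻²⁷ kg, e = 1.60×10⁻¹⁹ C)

r ≈ 0.121 m

Convert the energy: K = 888 keV = 1.42×10^-13 J.
v = √(2K/m) = √(2·1.42×10^-13/5.01×10^-27) = 7.53×10^6 m/s.
r = mv/(qB) = (5.01×10^-27)(7.53×10^6) / [(1×1.60×10^-19)(1.95)] = 0.121 m.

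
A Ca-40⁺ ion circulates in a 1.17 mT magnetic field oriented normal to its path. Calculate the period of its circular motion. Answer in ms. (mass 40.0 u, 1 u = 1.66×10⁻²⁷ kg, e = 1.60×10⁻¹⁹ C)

T ≈ 2.23 ms

The cyclotron period is independent of speed: T = 2πm/(qB).
T = 2π(6.64×10^-26) / [(1×1.60×10^-19)(1.17×10^-3)] = 2.23×10^-3 s.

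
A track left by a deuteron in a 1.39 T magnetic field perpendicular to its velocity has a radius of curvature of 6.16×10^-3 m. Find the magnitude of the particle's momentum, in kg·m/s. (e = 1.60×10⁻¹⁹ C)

Since qvB = mv²/r, the momentum p = mv = qBr.
p = (1×1.60×10^-19)(1.39)(6.16×10^-3) = 1.37×10^-21 kg·m/s.

p ≈ 1.37×10^-21 kg·m/s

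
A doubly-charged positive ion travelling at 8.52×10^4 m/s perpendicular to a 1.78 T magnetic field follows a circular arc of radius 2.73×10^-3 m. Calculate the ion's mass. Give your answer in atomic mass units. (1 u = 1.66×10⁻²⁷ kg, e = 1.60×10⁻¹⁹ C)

m ≈ 11.0 u

qvB = mv²/r ⇒ m = qBr/v.
m = (2×1.60×10^-19)(1.78)(2.73×10^-3) / (8.52×10^4) = 1.83×10^-26 kg = 11.0 u.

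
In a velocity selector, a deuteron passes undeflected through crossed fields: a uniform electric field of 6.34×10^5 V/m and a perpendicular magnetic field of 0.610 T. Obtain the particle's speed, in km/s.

For zero net force, qE = qvB, so v = E/B.
v = (6.34×10^5) / (0.610) = 1.04×10^6 m/s.

v ≈ 1040 km/s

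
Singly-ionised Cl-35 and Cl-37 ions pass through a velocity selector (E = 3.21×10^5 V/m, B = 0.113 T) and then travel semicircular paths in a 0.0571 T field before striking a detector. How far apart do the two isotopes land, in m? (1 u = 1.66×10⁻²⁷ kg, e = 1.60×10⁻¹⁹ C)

Δd ≈ 2.06 m

Both emerge at v = E/B₁ = 2.84×10^6 m/s.
r = mv/(qB₂), so r₁ = 18.07 m and r₂ = 19.10 m, giving Δr = 1.03 m.
After a semicircle each ion lands a diameter 2r from the entry slit, so the separation is 2Δr = 2.06 m.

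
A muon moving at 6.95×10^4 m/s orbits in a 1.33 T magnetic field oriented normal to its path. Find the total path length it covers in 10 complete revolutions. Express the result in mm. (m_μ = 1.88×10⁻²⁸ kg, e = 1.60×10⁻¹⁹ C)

L ≈ 3.86 mm

r = mv/(qB) = 6.14×10^-5 m, so one revolution covers 2πr = 3.86×10^-4 m.
In 10 revolutions: L = 10·2πr = 3.86×10^-3 m.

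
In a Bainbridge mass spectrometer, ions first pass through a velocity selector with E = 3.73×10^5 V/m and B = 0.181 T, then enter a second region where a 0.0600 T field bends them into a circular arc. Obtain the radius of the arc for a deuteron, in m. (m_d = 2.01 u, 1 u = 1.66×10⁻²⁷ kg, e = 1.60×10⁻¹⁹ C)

The selector passes v = E/B = 3.73×10^5/0.181 = 2.06×10^6 m/s.
In the deflection region, r = mv/(qB₂) = (3.34×10^-27)(2.06×10^6) / [(1×1.60×10^-19)(0.0600)] = 0.716 m.

r ≈ 0.716 m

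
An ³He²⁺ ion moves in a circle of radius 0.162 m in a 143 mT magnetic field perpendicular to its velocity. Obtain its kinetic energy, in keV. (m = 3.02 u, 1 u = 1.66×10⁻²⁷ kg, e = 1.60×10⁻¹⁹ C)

K ≈ 34.3 keV

v = qBr/m = (2×1.60×10^-19)(0.143)(0.162) / (5.01×10^-27) = 1.48×10^6 m/s.
K = ½mv² = 0.5·(5.01×10^-27)·(1.48×10^6)² = 5.48×10^-15 J = 34.3 keV.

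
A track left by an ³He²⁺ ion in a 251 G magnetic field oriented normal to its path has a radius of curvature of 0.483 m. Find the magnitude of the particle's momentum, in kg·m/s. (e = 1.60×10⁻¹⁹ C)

p ≈ 3.88×10^-21 kg·m/s

Since qvB = mv²/r, the momentum p = mv = qBr.
p = (2×1.60×10^-19)(0.0251)(0.483) = 3.88×10^-21 kg·m/s.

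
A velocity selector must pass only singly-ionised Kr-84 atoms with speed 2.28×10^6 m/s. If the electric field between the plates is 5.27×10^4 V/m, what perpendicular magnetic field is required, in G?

qE = qvB ⇒ B = E/v = (5.27×10^4) / (2.28×10^6) = 0.0231 T.

B ≈ 231 G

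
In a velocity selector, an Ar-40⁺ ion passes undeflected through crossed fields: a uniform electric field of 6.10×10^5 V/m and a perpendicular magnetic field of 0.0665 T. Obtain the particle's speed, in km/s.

v ≈ 9170 km/s

For zero net force, qE = qvB, so v = E/B.
v = (6.10×10^5) / (0.0665) = 9.17×10^6 m/s.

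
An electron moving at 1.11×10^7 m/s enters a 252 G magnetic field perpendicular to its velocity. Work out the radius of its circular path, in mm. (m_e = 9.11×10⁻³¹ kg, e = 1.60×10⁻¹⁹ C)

r ≈ 2.51 mm

The magnetic force provides the centripetal force: qvB = mv²/r, so r = mv/(qB).
r = (9.11×10^-31 kg)(1.11×10^7 m/s) / [(1×1.60×10^-19 C)(0.0252 T)] = 2.51×10^-3 m.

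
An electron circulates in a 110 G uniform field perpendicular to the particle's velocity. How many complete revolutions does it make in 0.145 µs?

T = 2πm/(qB) = 2π(9.11×10^-31) / [(1×1.60×10^-19)(0.0110)] = 3.2523×10^-9 s.
N = t/T = 1.45×10^-7 / 3.2523×10^-9 ≈ 44.58, so 44 complete revolutions.

N = 44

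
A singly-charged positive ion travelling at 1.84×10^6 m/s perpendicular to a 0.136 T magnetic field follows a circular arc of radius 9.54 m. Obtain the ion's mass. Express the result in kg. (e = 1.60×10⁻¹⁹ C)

m ≈ 1.13×10^-25 kg

qvB = mv²/r ⇒ m = qBr/v.
m = (1×1.60×10^-19)(0.136)(9.54) / (1.84×10^6) = 1.13×10^-25 kg.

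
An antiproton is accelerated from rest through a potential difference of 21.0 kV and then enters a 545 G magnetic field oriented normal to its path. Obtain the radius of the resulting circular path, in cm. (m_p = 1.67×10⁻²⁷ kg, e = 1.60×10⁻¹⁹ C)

r ≈ 38.4 cm

The kinetic energy gained is K = qV = (1×1.60×10^-19)(2.10×10^4) = 3.36×10^-15 J.
v = √(2K/m) = 2.01×10^6 m/s.
r = mv/(qB) = (1.67×10^-27)(2.01×10^6) / [(1×1.60×10^-19)(0.0545)] = 0.384 m.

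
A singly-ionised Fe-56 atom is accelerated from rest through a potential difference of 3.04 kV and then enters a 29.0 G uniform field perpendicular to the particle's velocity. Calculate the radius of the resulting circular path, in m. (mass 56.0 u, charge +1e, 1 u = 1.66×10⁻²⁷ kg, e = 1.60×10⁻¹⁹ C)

r ≈ 20.5 m

The kinetic energy gained is K = qV = (1×1.60×10^-19)(3040) = 4.86×10^-16 J.
v = √(2K/m) = 1.02×10^5 m/s.
r = mv/(qB) = (9.30×10^-26)(1.02×10^5) / [(1×1.60×10^-19)(2.90×10^-3)] = 20.5 m.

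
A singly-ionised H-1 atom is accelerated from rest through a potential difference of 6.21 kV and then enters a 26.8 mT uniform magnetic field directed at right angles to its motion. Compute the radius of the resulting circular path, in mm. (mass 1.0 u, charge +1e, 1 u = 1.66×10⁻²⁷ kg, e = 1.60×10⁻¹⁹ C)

The kinetic energy gained is K = qV = (1×1.60×10^-19)(6210) = 9.94×10^-16 J.
v = √(2K/m) = 1.09×10^6 m/s.
r = mv/(qB) = (1.66×10^-27)(1.09×10^6) / [(1×1.60×10^-19)(0.0268)] = 0.424 m.

r ≈ 424 mm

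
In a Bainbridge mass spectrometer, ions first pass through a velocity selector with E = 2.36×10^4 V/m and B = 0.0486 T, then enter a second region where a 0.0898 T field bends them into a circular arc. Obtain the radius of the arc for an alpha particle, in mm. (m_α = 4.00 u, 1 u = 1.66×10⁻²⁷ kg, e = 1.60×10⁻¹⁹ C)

r ≈ 112 mm

The selector passes v = E/B = 2.36×10^4/0.0486 = 4.86×10^5 m/s.
In the deflection region, r = mv/(qB₂) = (6.64×10^-27)(4.86×10^5) / [(2×1.60×10^-19)(0.0898)] = 0.112 m.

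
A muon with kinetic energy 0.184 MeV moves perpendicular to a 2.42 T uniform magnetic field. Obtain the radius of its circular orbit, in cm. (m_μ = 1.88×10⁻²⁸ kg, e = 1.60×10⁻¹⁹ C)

Convert the energy: K = 0.184 MeV = 2.94×10^-14 J.
v = √(2K/m) = √(2·2.94×10^-14/1.88×10^-28) = 1.77×10^7 m/s.
r = mv/(qB) = (1.88×10^-28)(1.77×10^7) / [(1×1.60×10^-19)(2.42)] = 8.59×10^-3 m.

r ≈ 0.859 cm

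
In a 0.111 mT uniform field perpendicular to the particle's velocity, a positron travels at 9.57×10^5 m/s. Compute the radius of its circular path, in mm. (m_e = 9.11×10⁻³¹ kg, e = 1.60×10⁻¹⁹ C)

The magnetic force provides the centripetal force: qvB = mv²/r, so r = mv/(qB).
r = (9.11×10^-31 kg)(9.57×10^5 m/s) / [(1×1.60×10^-19 C)(1.11×10^-4 T)] = 0.0491 m.

r ≈ 49.1 mm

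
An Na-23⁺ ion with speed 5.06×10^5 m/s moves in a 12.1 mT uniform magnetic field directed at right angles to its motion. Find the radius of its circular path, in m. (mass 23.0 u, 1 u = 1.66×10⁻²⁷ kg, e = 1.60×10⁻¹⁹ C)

The magnetic force provides the centripetal force: qvB = mv²/r, so r = mv/(qB).
r = (3.82×10^-26 kg)(5.06×10^5 m/s) / [(1×1.60×10^-19 C)(0.0121 T)] = 9.98 m.

r ≈ 9.98 m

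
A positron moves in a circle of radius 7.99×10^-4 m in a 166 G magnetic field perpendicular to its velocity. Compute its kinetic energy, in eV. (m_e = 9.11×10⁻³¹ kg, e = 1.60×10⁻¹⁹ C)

K ≈ 15.4 eV

v = qBr/m = (1×1.60×10^-19)(0.0166)(7.99×10^-4) / (9.11×10^-31) = 2.33×10^6 m/s.
K = ½mv² = 0.5·(9.11×10^-31)·(2.33×10^6)² = 2.47×10^-18 J = 15.4 eV.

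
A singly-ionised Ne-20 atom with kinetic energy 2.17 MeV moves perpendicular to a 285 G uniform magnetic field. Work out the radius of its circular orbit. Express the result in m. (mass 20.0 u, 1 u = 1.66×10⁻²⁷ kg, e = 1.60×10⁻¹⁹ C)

r ≈ 33.3 m

Convert the energy: K = 2.17 MeV = 3.47×10^-13 J.
v = √(2K/m) = √(2·3.47×10^-13/3.32×10^-26) = 4.57×10^6 m/s.
r = mv/(qB) = (3.32×10^-26)(4.57×10^6) / [(1×1.60×10^-19)(0.0285)] = 33.3 m.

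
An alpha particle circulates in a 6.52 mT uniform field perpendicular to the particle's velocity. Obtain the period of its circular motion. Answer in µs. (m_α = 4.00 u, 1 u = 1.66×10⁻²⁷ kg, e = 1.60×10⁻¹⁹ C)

T ≈ 20.0 µs

The cyclotron period is independent of speed: T = 2πm/(qB).
T = 2π(6.64×10^-27) / [(2×1.60×10^-19)(6.52×10^-3)] = 2.00×10^-5 s.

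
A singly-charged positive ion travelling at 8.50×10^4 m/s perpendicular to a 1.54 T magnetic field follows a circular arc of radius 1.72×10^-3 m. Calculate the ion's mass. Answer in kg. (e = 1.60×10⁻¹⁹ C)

qvB = mv²/r ⇒ m = qBr/v.
m = (1×1.60×10^-19)(1.54)(1.72×10^-3) / (8.50×10^4) = 4.99×10^-27 kg.

m ≈ 4.99×10^-27 kg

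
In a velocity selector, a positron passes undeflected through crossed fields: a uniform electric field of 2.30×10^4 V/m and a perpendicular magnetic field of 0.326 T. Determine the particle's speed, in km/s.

v ≈ 70.6 km/s

For zero net force, qE = qvB, so v = E/B.
v = (2.30×10^4) / (0.326) = 7.06×10^4 m/s.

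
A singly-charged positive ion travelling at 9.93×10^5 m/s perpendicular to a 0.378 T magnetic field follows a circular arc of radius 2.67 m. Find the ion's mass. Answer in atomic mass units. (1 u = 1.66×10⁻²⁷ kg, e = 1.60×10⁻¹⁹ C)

qvB = mv²/r ⇒ m = qBr/v.
m = (1×1.60×10^-19)(0.378)(2.67) / (9.93×10^5) = 1.63×10^-25 kg = 98.0 u.

m ≈ 98.0 u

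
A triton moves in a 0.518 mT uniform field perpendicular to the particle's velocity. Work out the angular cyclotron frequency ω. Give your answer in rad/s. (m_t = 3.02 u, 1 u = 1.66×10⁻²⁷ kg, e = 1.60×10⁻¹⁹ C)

ω = qB/m = (1×1.60×10^-19)(5.18×10^-4) / (5.01×10^-27) = 1.65×10^4 rad/s.

ω ≈ 1.65×10^4 rad/s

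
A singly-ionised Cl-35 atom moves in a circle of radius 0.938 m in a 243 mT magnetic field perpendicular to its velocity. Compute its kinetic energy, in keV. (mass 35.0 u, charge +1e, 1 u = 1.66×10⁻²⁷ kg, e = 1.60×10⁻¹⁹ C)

K ≈ 71.5 keV

v = qBr/m = (1×1.60×10^-19)(0.243)(0.938) / (5.81×10^-26) = 6.28×10^5 m/s.
K = ½mv² = 0.5·(5.81×10^-26)·(6.28×10^5)² = 1.14×10^-14 J = 71.5 keV.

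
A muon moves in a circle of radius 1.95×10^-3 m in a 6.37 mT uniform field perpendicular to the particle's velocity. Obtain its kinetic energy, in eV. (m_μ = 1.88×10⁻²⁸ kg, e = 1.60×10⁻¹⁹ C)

K ≈ 0.0657 eV

v = qBr/m = (1×1.60×10^-19)(6.37×10^-3)(1.95×10^-3) / (1.88×10^-28) = 1.06×10^4 m/s.
K = ½mv² = 0.5·(1.88×10^-28)·(1.06×10^4)² = 1.05×10^-20 J = 0.0657 eV.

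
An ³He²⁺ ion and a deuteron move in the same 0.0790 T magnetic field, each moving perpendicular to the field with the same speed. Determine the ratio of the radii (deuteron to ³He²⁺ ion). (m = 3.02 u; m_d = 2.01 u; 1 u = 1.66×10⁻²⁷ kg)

r = mv/(qB) ⇒ at equal v, r ∝ m/q.
r_{deuteron}/r_{³He²⁺ ion} = 1.33.

ratio ≈ 1.33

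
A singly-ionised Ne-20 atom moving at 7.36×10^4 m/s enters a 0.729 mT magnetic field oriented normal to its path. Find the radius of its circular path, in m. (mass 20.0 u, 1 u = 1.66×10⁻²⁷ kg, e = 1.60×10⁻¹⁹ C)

r ≈ 20.9 m

The magnetic force provides the centripetal force: qvB = mv²/r, so r = mv/(qB).
r = (3.32×10^-26 kg)(7.36×10^4 m/s) / [(1×1.60×10^-19 C)(7.29×10^-4 T)] = 20.9 m.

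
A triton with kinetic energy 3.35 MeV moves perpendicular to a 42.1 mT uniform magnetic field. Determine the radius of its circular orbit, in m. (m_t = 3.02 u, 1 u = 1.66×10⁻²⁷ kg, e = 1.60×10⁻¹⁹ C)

Convert the energy: K = 3.35 MeV = 5.36×10^-13 J.
v = √(2K/m) = √(2·5.36×10^-13/5.01×10^-27) = 1.46×10^7 m/s.
r = mv/(qB) = (5.01×10^-27)(1.46×10^7) / [(1×1.60×10^-19)(0.0421)] = 10.9 m.

r ≈ 10.9 m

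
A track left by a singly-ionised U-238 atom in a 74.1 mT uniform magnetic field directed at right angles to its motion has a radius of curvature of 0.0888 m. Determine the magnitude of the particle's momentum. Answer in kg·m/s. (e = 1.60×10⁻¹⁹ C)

p ≈ 1.05×10^-21 kg·m/s

Since qvB = mv²/r, the momentum p = mv = qBr.
p = (1×1.60×10^-19)(0.0741)(0.0888) = 1.05×10^-21 kg·m/s.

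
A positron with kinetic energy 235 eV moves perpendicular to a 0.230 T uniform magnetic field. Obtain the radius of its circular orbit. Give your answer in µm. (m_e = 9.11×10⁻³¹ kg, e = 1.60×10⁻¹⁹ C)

r ≈ 225 µm

Convert the energy: K = 235 eV = 3.76×10^-17 J.
v = √(2K/m) = √(2·3.76×10^-17/9.11×10^-31) = 9.09×10^6 m/s.
r = mv/(qB) = (9.11×10^-31)(9.09×10^6) / [(1×1.60×10^-19)(0.230)] = 2.25×10^-4 m.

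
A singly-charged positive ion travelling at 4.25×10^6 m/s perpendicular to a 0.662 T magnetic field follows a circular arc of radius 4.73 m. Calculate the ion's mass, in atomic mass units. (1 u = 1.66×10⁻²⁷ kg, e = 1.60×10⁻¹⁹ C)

m ≈ 71.0 u

qvB = mv²/r ⇒ m = qBr/v.
m = (1×1.60×10^-19)(0.662)(4.73) / (4.25×10^6) = 1.18×10^-25 kg = 71.0 u.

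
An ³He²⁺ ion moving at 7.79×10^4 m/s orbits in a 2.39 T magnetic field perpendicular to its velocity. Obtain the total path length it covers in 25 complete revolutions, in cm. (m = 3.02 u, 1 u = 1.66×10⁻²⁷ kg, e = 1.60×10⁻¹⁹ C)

L ≈ 8.02 cm

r = mv/(qB) = 5.11×10^-4 m, so one revolution covers 2πr = 3.21×10^-3 m.
In 25 revolutions: L = 25·2πr = 0.0802 m.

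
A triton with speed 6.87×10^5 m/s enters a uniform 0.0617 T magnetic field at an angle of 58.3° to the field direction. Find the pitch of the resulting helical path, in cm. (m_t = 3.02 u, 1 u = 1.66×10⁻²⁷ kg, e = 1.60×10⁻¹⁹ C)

pitch ≈ 115 cm

The velocity component along B is v∥ = v cos58.3° = 3.61×10^5 m/s.
The cyclotron period T = 2πm/(qB) = 3.19×10^-6 s is set by m, q, B alone.
Pitch = v∥·T = (3.61×10^5)(3.19×10^-6) = 1.15 m.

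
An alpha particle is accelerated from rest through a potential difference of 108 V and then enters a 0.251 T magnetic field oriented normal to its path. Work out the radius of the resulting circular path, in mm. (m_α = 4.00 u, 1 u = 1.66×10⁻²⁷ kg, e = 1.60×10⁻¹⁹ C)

The kinetic energy gained is K = qV = (2×1.60×10^-19)(108) = 3.46×10^-17 J.
v = √(2K/m) = 1.02×10^5 m/s.
r = mv/(qB) = (6.64×10^-27)(1.02×10^5) / [(2×1.60×10^-19)(0.251)] = 8.43×10^-3 m.

r ≈ 8.43 mm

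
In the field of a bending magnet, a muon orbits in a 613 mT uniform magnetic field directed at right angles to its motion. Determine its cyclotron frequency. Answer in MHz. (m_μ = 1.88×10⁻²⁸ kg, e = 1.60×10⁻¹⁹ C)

f = qB/(2πm) = (1×1.60×10^-19)(0.613) / [2π(1.88×10^-28)] = 8.30×10^7 Hz.

f ≈ 83.0 MHz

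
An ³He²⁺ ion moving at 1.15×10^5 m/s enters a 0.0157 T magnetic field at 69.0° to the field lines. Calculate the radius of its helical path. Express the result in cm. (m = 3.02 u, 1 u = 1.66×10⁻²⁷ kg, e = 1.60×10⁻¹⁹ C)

r ≈ 10.7 cm

Only the perpendicular component v⊥ = v sin69.0° = 1.07×10^5 m/s is bent by the field.
r = m v⊥ /(qB) = (5.01×10^-27)(1.07×10^5) / [(2×1.60×10^-19)(0.0157)] = 0.107 m.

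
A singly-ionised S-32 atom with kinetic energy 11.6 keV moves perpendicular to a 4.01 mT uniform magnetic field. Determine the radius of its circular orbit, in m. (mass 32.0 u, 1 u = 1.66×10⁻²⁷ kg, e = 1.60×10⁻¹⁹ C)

r ≈ 21.9 m

Convert the energy: K = 11.6 keV = 1.86×10^-15 J.
v = √(2K/m) = √(2·1.86×10^-15/5.31×10^-26) = 2.64×10^5 m/s.
r = mv/(qB) = (5.31×10^-26)(2.64×10^5) / [(1×1.60×10^-19)(4.01×10^-3)] = 21.9 m.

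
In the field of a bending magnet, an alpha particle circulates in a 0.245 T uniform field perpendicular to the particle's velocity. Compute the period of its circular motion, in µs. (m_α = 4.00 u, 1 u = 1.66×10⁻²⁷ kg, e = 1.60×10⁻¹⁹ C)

The cyclotron period is independent of speed: T = 2πm/(qB).
T = 2π(6.64×10^-27) / [(2×1.60×10^-19)(0.245)] = 5.32×10^-7 s.

T ≈ 0.532 µs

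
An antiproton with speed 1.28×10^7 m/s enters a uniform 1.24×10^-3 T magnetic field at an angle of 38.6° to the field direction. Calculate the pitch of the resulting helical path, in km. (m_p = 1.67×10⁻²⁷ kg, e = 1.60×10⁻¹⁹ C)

pitch ≈ 0.529 km

The velocity component along B is v∥ = v cos38.6° = 1.00×10^7 m/s.
The cyclotron period T = 2πm/(qB) = 5.29×10^-5 s is set by m, q, B alone.
Pitch = v∥·T = (1.00×10^7)(5.29×10^-5) = 529 m.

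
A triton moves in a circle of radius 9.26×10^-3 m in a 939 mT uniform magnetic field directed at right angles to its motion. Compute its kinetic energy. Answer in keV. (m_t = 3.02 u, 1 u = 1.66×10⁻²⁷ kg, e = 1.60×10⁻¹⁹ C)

K ≈ 1.21 keV

v = qBr/m = (1×1.60×10^-19)(0.939)(9.26×10^-3) / (5.01×10^-27) = 2.78×10^5 m/s.
K = ½mv² = 0.5·(5.01×10^-27)·(2.78×10^5)² = 1.93×10^-16 J = 1.21 keV.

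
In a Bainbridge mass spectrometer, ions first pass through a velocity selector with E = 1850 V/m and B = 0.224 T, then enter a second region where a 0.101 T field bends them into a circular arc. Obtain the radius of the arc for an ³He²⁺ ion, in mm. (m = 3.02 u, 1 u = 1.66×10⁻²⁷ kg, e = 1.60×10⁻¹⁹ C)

The selector passes v = E/B = 1850/0.224 = 8260 m/s.
In the deflection region, r = mv/(qB₂) = (5.01×10^-27)(8260) / [(2×1.60×10^-19)(0.101)] = 1.28×10^-3 m.

r ≈ 1.28 mm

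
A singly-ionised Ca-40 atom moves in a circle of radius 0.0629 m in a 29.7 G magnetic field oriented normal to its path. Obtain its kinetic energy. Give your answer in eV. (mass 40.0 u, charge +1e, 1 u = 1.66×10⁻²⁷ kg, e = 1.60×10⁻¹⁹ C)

v = qBr/m = (1×1.60×10^-19)(2.97×10^-3)(0.0629) / (6.64×10^-26) = 450 m/s.
K = ½mv² = 0.5·(6.64×10^-26)·(450)² = 6.73×10^-21 J = 0.0420 eV.

K ≈ 0.0420 eV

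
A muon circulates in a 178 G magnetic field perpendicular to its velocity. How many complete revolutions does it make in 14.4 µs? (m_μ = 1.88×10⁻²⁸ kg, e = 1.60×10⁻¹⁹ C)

T = 2πm/(qB) = 2π(1.88×10^-28) / [(1×1.60×10^-19)(0.0178)] = 4.1476×10^-7 s.
N = t/T = 1.44×10^-5 / 4.1476×10^-7 ≈ 34.72, so 34 complete revolutions.

N = 34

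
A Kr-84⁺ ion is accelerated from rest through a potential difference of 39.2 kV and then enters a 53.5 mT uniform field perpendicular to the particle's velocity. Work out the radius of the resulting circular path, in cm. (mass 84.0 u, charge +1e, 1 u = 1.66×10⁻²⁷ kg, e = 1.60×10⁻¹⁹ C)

The kinetic energy gained is K = qV = (1×1.60×10^-19)(3.92×10^4) = 6.27×10^-15 J.
v = √(2K/m) = 3.00×10^5 m/s.
r = mv/(qB) = (1.39×10^-25)(3.00×10^5) / [(1×1.60×10^-19)(0.0535)] = 4.89 m.

r ≈ 489 cm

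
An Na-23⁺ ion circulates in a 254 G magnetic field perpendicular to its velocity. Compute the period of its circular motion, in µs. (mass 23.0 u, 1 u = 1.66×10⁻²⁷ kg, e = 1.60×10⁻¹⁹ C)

The cyclotron period is independent of speed: T = 2πm/(qB).
T = 2π(3.82×10^-26) / [(1×1.60×10^-19)(0.0254)] = 5.90×10^-5 s.

T ≈ 59.0 µs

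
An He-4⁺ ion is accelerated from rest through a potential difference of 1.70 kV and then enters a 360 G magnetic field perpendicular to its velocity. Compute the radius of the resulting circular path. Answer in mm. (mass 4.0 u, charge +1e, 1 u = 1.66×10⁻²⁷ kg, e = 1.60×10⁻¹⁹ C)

The kinetic energy gained is K = qV = (1×1.60×10^-19)(1700) = 2.72×10^-16 J.
v = √(2K/m) = 2.86×10^5 m/s.
r = mv/(qB) = (6.64×10^-27)(2.86×10^5) / [(1×1.60×10^-19)(0.0360)] = 0.330 m.

r ≈ 330 mm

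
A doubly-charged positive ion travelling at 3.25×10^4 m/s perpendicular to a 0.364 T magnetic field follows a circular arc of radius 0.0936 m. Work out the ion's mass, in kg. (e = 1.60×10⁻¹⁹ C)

m ≈ 3.35×10^-25 kg

qvB = mv²/r ⇒ m = qBr/v.
m = (2×1.60×10^-19)(0.364)(0.0936) / (3.25×10^4) = 3.35×10^-25 kg.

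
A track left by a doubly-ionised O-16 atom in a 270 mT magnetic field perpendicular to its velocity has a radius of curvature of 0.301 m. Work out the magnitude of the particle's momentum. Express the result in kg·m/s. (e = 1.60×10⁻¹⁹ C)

p ≈ 2.60×10^-20 kg·m/s

Since qvB = mv²/r, the momentum p = mv = qBr.
p = (2×1.60×10^-19)(0.270)(0.301) = 2.60×10^-20 kg·m/s.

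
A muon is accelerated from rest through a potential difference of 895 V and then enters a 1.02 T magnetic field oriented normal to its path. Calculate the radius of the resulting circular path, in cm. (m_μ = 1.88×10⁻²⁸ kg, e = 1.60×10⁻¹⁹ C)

The kinetic energy gained is K = qV = (1×1.60×10^-19)(895) = 1.43×10^-16 J.
v = √(2K/m) = 1.23×10^6 m/s.
r = mv/(qB) = (1.88×10^-28)(1.23×10^6) / [(1×1.60×10^-19)(1.02)] = 1.42×10^-3 m.

r ≈ 0.142 cm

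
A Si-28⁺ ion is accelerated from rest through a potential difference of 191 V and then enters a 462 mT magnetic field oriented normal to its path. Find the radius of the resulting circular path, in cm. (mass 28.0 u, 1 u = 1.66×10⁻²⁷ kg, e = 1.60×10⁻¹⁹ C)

r ≈ 2.28 cm

The kinetic energy gained is K = qV = (1×1.60×10^-19)(191) = 3.06×10^-17 J.
v = √(2K/m) = 3.63×10^4 m/s.
r = mv/(qB) = (4.65×10^-26)(3.63×10^4) / [(1×1.60×10^-19)(0.462)] = 0.0228 m.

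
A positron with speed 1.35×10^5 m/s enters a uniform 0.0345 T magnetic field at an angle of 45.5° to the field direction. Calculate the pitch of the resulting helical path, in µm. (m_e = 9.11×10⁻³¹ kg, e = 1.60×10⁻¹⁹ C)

pitch ≈ 98.1 µm

The velocity component along B is v∥ = v cos45.5° = 9.46×10^4 m/s.
The cyclotron period T = 2πm/(qB) = 1.04×10^-9 s is set by m, q, B alone.
Pitch = v∥·T = (9.46×10^4)(1.04×10^-9) = 9.81×10^-5 m.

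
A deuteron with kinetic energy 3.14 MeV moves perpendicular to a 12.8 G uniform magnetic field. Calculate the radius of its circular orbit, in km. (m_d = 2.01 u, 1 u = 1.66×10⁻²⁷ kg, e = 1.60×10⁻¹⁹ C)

Convert the energy: K = 3.14 MeV = 5.02×10^-13 J.
v = √(2K/m) = √(2·5.02×10^-13/3.34×10^-27) = 1.74×10^7 m/s.
r = mv/(qB) = (3.34×10^-27)(1.74×10^7) / [(1×1.60×10^-19)(1.28×10^-3)] = 283 m.

r ≈ 0.283 km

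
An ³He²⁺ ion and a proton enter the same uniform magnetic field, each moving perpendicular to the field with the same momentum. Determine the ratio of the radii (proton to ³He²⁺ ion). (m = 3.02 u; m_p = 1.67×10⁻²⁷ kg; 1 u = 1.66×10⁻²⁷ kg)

r = p/(qB) ⇒ at equal p, r ∝ 1/q.
r_{proton}/r_{³He²⁺ ion} = 2.00.

ratio ≈ 2.00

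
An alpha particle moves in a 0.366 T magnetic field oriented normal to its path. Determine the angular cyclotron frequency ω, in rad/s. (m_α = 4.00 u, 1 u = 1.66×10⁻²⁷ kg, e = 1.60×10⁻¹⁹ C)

ω = qB/m = (2×1.60×10^-19)(0.366) / (6.64×10^-27) = 1.76×10^7 rad/s.

ω ≈ 1.76×10^7 rad/s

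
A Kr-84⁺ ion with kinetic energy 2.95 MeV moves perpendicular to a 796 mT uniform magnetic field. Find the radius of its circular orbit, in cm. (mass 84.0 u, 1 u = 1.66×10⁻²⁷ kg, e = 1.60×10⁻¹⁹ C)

r ≈ 285 cm

Convert the energy: K = 2.95 MeV = 4.72×10^-13 J.
v = √(2K/m) = √(2·4.72×10^-13/1.39×10^-25) = 2.60×10^6 m/s.
r = mv/(qB) = (1.39×10^-25)(2.60×10^6) / [(1×1.60×10^-19)(0.796)] = 2.85 m.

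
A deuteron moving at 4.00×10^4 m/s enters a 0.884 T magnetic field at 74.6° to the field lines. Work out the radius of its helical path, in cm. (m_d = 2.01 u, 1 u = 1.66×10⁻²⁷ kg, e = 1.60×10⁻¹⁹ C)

r ≈ 0.0910 cm

Only the perpendicular component v⊥ = v sin74.6° = 3.86×10^4 m/s is bent by the field.
r = m v⊥ /(qB) = (3.34×10^-27)(3.86×10^4) / [(1×1.60×10^-19)(0.884)] = 9.10×10^-4 m.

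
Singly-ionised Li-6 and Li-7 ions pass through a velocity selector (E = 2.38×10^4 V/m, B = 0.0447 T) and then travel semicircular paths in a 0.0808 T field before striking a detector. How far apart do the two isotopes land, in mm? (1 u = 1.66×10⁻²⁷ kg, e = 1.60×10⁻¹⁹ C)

Both emerge at v = E/B₁ = 5.32×10^5 m/s.
r = mv/(qB₂), so r₁ = 0.4102 m and r₂ = 0.4786 m, giving Δr = 0.0684 m.
After a semicircle each ion lands a diameter 2r from the entry slit, so the separation is 2Δr = 0.137 m.

Δd ≈ 137 mm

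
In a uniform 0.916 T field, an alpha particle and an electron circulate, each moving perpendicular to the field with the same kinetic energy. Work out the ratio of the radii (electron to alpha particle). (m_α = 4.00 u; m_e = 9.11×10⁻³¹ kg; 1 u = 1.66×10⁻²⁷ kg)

r = √(2mK)/(qB) ⇒ at equal K, r ∝ √m/q.
r_{electron}/r_{alpha particle} = 0.0234.

ratio ≈ 0.0234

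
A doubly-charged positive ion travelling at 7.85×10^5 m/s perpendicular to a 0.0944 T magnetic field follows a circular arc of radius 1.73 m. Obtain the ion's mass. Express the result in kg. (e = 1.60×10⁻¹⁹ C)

qvB = mv²/r ⇒ m = qBr/v.
m = (2×1.60×10^-19)(0.0944)(1.73) / (7.85×10^5) = 6.66×10^-26 kg.

m ≈ 6.66×10^-26 kg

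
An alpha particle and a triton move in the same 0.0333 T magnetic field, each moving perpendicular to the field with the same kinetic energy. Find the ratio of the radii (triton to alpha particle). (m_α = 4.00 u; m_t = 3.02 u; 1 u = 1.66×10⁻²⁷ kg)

r = √(2mK)/(qB) ⇒ at equal K, r ∝ √m/q.
r_{triton}/r_{alpha particle} = 1.74.

ratio ≈ 1.74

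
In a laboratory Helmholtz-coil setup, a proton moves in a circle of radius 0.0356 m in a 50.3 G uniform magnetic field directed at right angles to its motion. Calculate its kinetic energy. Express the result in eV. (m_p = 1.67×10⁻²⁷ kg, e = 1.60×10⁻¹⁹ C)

K ≈ 1.54 eV

v = qBr/m = (1×1.60×10^-19)(5.03×10^-3)(0.0356) / (1.67×10^-27) = 1.72×10^4 m/s.
K = ½mv² = 0.5·(1.67×10^-27)·(1.72×10^4)² = 2.46×10^-19 J = 1.54 eV.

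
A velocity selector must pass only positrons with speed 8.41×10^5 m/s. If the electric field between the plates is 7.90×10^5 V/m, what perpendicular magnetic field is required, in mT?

B ≈ 939 mT

qE = qvB ⇒ B = E/v = (7.90×10^5) / (8.41×10^5) = 0.939 T.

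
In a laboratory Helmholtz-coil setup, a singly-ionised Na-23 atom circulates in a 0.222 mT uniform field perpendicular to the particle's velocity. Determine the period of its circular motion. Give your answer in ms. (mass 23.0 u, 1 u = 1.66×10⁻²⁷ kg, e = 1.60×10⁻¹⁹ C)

T ≈ 6.75 ms

The cyclotron period is independent of speed: T = 2πm/(qB).
T = 2π(3.82×10^-26) / [(1×1.60×10^-19)(2.22×10^-4)] = 6.75×10^-3 s.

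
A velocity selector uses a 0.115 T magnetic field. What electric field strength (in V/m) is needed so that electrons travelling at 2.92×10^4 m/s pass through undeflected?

qE = qvB ⇒ E = vB = (2.92×10^4)(0.115) = 3360 V/m.

E ≈ 3360 V/m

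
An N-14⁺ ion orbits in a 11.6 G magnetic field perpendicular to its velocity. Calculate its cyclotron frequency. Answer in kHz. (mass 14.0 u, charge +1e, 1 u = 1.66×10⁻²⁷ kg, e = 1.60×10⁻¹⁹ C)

f = qB/(2πm) = (1×1.60×10^-19)(1.16×10^-3) / [2π(2.32×10^-26)] = 1270 Hz.

f ≈ 1.27 kHz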